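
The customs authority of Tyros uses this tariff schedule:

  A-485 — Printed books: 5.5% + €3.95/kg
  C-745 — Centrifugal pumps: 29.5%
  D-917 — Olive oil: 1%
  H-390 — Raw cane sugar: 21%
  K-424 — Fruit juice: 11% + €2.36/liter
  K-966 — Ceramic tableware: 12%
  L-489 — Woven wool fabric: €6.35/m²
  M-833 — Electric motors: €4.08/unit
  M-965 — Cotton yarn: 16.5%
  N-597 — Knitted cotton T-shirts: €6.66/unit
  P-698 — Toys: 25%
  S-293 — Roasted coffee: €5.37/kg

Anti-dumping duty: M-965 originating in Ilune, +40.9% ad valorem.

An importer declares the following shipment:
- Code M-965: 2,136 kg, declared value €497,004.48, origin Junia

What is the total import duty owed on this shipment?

Line 1 (M-965, Junia, 2,136 kg, €497,004.48):
Base rate for M-965 is 16.5%.
The additional-duty order on M-965 targets Ilune, not Junia; it does not apply.
Duty = €497,004.48 × 16.5% = €82,005.74.

€82,005.74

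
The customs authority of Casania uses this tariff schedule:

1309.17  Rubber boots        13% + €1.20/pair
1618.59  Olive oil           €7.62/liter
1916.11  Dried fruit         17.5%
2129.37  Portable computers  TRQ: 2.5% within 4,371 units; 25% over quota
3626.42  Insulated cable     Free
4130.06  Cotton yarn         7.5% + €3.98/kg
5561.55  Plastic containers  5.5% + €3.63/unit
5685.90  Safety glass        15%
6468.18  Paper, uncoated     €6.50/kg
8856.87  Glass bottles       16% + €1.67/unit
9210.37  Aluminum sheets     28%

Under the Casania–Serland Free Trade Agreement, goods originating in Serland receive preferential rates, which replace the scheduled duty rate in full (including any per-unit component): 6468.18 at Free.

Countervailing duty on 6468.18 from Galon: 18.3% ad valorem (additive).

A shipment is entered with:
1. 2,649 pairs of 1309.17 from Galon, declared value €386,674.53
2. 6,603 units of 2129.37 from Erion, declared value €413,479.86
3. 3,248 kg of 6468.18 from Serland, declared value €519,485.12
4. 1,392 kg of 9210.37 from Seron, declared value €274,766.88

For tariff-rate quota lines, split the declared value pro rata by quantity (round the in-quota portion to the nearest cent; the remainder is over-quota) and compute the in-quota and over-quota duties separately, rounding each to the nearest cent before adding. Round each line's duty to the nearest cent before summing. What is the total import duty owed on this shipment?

Line 1 (1309.17, Galon, 2,649 pairs, €386,674.53):
Base rate for 1309.17 is 13% + €1.20/pair.
Duty = €386,674.53 × 13% + 2,649 × €1.20 = €53,446.49.
Line 2 (2129.37, Erion, 6,603 units, €413,479.86):
Code 2129.37 is under a tariff-rate quota (threshold 4,371 units). In-quota: 4,371 units at 2.5%; over-quota: 2,232 units at 25%.
Pro-rata value split: in-quota = €413,479.86 × 4,371/6,603 = €273,712.02; over-quota = €413,479.86 − €273,712.02 = €139,767.84.
In-quota duty = €273,712.02 × 2.5% = €6,842.80. Over-quota duty = €139,767.84 × 25% = €34,941.96.
Line duty = €6,842.80 + €34,941.96 = €41,784.76.
Line 3 (6468.18, Serland, 3,248 kg, €519,485.12):
Base rate for 6468.18 is €6.50/kg.
Origin Serland qualifies under the Casania–Serland agreement and 6468.18 is covered: preferential rate Free applies instead.
The additional-duty order on 6468.18 targets Galon, not Serland; it does not apply.
Duty = €519,485.12 × 0% = €0.00.
Line 4 (9210.37, Seron, 1,392 kg, €274,766.88):
Base rate for 9210.37 is 28%.
Duty = €274,766.88 × 28% = €76,934.73.
Total = €53,446.49 + €41,784.76 + €0.00 + €76,934.73 = €172,165.98.

€172,165.98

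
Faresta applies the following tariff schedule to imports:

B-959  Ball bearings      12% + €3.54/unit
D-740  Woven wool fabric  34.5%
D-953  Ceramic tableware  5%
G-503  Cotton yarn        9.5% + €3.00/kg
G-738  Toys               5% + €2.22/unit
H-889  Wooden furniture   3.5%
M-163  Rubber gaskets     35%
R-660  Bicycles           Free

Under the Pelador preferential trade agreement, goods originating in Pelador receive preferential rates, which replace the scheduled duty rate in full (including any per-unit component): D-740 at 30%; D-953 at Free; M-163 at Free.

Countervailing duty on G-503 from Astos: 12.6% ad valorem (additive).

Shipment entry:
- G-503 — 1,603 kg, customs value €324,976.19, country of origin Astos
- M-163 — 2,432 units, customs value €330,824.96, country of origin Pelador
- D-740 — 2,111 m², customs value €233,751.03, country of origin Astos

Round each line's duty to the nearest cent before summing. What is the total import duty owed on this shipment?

€157,272.85

Line 1 (G-503, Astos, 1,603 kg, €324,976.19):
Base rate for G-503 is 9.5% + €3.00/kg.
Additional duty on G-503 from Astos: +12.6%. Applied ad valorem rate: 9.5% + 12.6% = 22.1%.
Duty = €324,976.19 × 22.1% + 1,603 × €3.00 = €76,628.74.
Line 2 (M-163, Pelador, 2,432 units, €330,824.96):
Base rate for M-163 is 35%.
Origin Pelador qualifies under the Faresta–Pelador agreement and M-163 is covered: preferential rate Free applies instead.
Duty = €330,824.96 × 0% = €0.00.
Line 3 (D-740, Astos, 2,111 m², €233,751.03):
Base rate for D-740 is 34.5%.
D-740 has an FTA preferential rate, but origin Astos is not Pelador; base rate stands.
Duty = €233,751.03 × 34.5% = €80,644.11.
Total = €76,628.74 + €0.00 + €80,644.11 = €157,272.85.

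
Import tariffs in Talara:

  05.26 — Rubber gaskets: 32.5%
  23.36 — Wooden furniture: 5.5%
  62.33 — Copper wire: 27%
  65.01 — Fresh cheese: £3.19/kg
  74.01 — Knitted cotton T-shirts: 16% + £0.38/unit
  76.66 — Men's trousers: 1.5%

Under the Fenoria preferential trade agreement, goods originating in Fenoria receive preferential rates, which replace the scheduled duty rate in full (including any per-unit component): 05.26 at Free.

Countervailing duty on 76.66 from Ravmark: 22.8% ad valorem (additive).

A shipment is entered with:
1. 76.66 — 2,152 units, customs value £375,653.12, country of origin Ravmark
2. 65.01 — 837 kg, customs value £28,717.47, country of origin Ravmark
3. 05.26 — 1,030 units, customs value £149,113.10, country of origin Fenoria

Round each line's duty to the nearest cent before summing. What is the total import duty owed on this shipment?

£93,953.74

Line 1 (76.66, Ravmark, 2,152 units, £375,653.12):
Base rate for 76.66 is 1.5%.
Additional duty on 76.66 from Ravmark: +22.8%. Applied ad valorem rate: 1.5% + 22.8% = 24.3%.
Duty = £375,653.12 × 24.3% = £91,283.71.
Line 2 (65.01, Ravmark, 837 kg, £28,717.47):
Base rate for 65.01 is £3.19/kg.
Duty = 837 × £3.19 = £2,670.03.
Line 3 (05.26, Fenoria, 1,030 units, £149,113.10):
Base rate for 05.26 is 32.5%.
Origin Fenoria qualifies under the Talara–Fenoria agreement and 05.26 is covered: preferential rate Free applies instead.
Duty = £149,113.10 × 0% = £0.00.
Total = £91,283.71 + £2,670.03 + £0.00 = £93,953.74.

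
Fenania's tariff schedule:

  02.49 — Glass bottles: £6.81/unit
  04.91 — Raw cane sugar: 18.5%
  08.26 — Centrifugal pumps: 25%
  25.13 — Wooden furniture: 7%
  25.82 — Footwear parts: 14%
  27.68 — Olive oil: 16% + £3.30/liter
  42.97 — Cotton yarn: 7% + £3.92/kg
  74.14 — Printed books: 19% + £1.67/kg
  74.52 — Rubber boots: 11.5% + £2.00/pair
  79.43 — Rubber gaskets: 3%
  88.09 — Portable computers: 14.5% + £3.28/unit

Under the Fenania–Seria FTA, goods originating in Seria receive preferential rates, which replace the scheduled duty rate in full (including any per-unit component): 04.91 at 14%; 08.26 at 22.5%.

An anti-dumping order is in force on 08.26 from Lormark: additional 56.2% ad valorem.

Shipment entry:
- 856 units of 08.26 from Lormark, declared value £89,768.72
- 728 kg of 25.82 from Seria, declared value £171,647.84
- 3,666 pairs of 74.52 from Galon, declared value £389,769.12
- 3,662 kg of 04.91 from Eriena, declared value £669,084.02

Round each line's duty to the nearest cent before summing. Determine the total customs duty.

Line 1 (08.26, Lormark, 856 units, £89,768.72):
Base rate for 08.26 is 25%.
08.26 has an FTA preferential rate, but origin Lormark is not Seria; base rate stands.
Additional duty on 08.26 from Lormark: +56.2%. Applied ad valorem rate: 25% + 56.2% = 81.2%.
Duty = £89,768.72 × 81.2% = £72,892.20.
Line 2 (25.82, Seria, 728 kg, £171,647.84):
Base rate for 25.82 is 14%.
Origin Seria is the FTA partner but 25.82 is not on the preference list; base rate stands.
Duty = £171,647.84 × 14% = £24,030.70.
Line 3 (74.52, Galon, 3,666 pairs, £389,769.12):
Base rate for 74.52 is 11.5% + £2.00/pair.
Duty = £389,769.12 × 11.5% + 3,666 × £2.00 = £52,155.45.
Line 4 (04.91, Eriena, 3,662 kg, £669,084.02):
Base rate for 04.91 is 18.5%.
04.91 has an FTA preferential rate, but origin Eriena is not Seria; base rate stands.
Duty = £669,084.02 × 18.5% = £123,780.54.
Total = £72,892.20 + £24,030.70 + £52,155.45 + £123,780.54 = £272,858.89.

£272,858.89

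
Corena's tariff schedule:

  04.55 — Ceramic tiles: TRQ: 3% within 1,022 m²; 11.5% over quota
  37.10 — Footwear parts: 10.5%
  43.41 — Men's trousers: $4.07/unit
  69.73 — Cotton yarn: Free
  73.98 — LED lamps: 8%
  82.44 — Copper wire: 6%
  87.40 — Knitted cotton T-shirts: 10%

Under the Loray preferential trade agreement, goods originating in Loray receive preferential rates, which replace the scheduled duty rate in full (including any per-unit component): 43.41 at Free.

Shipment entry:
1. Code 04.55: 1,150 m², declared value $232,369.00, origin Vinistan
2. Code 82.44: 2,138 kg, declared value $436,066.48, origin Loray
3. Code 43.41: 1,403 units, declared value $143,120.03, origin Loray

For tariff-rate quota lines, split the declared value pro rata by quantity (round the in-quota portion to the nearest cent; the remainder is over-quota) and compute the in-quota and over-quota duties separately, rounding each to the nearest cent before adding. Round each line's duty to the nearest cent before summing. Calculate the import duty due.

$35,333.47

Line 1 (04.55, Vinistan, 1,150 m², $232,369.00):
Code 04.55 is under a tariff-rate quota (threshold 1,022 m²). In-quota: 1,022 m² at 3%; over-quota: 128 m² at 11.5%.
Pro-rata value split: in-quota = $232,369.00 × 1,022/1,150 = $206,505.32; over-quota = $232,369.00 − $206,505.32 = $25,863.68.
In-quota duty = $206,505.32 × 3% = $6,195.16. Over-quota duty = $25,863.68 × 11.5% = $2,974.32.
Line duty = $6,195.16 + $2,974.32 = $9,169.48.
Line 2 (82.44, Loray, 2,138 kg, $436,066.48):
Base rate for 82.44 is 6%.
Origin Loray is the FTA partner but 82.44 is not on the preference list; base rate stands.
Duty = $436,066.48 × 6% = $26,163.99.
Line 3 (43.41, Loray, 1,403 units, $143,120.03):
Base rate for 43.41 is $4.07/unit.
Origin Loray qualifies under the Corena–Loray agreement and 43.41 is covered: preferential rate Free applies instead.
Duty = $143,120.03 × 0% = $0.00.
Total = $9,169.48 + $26,163.99 + $0.00 = $35,333.47.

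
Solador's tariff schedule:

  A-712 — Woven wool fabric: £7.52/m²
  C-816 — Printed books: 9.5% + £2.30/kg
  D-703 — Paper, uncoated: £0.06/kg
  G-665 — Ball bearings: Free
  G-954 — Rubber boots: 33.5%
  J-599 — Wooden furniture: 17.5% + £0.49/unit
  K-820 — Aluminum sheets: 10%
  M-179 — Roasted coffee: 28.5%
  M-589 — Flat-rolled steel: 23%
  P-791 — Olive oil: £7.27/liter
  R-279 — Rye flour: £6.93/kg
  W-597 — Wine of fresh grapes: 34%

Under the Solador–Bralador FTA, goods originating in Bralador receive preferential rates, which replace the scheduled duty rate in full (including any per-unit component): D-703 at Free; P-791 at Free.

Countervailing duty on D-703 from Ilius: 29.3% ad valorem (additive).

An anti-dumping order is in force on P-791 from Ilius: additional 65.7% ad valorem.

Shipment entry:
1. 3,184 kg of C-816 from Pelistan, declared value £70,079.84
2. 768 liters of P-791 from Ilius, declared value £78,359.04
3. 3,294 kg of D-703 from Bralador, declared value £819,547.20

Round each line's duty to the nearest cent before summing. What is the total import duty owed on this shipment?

£71,046.03

Line 1 (C-816, Pelistan, 3,184 kg, £70,079.84):
Base rate for C-816 is 9.5% + £2.30/kg.
Duty = £70,079.84 × 9.5% + 3,184 × £2.30 = £13,980.78.
Line 2 (P-791, Ilius, 768 liters, £78,359.04):
Base rate for P-791 is £7.27/liter.
P-791 has an FTA preferential rate, but origin Ilius is not Bralador; base rate stands.
Additional duty on P-791 from Ilius: +65.7% ad valorem. Applied ad valorem rate = 65.7%.
Duty = £78,359.04 × 65.7% + 768 × £7.27 = £57,065.25.
Line 3 (D-703, Bralador, 3,294 kg, £819,547.20):
Base rate for D-703 is £0.06/kg.
Origin Bralador qualifies under the Solador–Bralador agreement and D-703 is covered: preferential rate Free applies instead.
The additional-duty order on D-703 targets Ilius, not Bralador; it does not apply.
Duty = £819,547.20 × 0% = £0.00.
Total = £13,980.78 + £57,065.25 + £0.00 = £71,046.03.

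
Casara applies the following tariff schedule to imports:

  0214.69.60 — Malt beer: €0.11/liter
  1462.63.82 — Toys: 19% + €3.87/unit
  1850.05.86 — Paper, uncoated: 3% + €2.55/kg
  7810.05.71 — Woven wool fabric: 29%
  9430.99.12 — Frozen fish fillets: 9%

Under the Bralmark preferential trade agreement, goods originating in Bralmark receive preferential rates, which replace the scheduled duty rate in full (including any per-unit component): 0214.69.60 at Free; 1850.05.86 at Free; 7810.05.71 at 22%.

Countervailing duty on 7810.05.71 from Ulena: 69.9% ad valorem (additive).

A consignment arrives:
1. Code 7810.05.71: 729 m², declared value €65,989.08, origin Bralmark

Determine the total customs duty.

€14,517.60

Line 1 (7810.05.71, Bralmark, 729 m², €65,989.08):
Base rate for 7810.05.71 is 29%.
Origin Bralmark qualifies under the Casara–Bralmark agreement and 7810.05.71 is covered: preferential rate 22% applies instead.
The additional-duty order on 7810.05.71 targets Ulena, not Bralmark; it does not apply.
Duty = €65,989.08 × 22% = €14,517.60.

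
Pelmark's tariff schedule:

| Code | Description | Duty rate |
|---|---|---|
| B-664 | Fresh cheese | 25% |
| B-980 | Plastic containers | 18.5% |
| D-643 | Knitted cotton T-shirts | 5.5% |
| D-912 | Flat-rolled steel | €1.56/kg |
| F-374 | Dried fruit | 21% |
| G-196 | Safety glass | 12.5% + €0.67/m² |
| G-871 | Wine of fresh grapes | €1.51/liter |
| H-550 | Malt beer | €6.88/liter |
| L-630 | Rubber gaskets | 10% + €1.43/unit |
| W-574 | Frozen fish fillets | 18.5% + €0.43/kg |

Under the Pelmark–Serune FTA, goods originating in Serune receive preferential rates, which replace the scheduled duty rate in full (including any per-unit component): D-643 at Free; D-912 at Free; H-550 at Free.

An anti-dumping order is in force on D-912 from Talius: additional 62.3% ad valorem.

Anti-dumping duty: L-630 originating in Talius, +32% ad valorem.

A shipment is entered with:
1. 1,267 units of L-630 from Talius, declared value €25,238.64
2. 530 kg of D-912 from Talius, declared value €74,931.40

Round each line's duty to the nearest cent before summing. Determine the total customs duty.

Line 1 (L-630, Talius, 1,267 units, €25,238.64):
Base rate for L-630 is 10% + €1.43/unit.
Additional duty on L-630 from Talius: +32%. Applied ad valorem rate: 10% + 32% = 42%.
Duty = €25,238.64 × 42% + 1,267 × €1.43 = €12,412.04.
Line 2 (D-912, Talius, 530 kg, €74,931.40):
Base rate for D-912 is €1.56/kg.
D-912 has an FTA preferential rate, but origin Talius is not Serune; base rate stands.
Additional duty on D-912 from Talius: +62.3% ad valorem. Applied ad valorem rate = 62.3%.
Duty = €74,931.40 × 62.3% + 530 × €1.56 = €47,509.06.
Total = €12,412.04 + €47,509.06 = €59,921.10.

€59,921.10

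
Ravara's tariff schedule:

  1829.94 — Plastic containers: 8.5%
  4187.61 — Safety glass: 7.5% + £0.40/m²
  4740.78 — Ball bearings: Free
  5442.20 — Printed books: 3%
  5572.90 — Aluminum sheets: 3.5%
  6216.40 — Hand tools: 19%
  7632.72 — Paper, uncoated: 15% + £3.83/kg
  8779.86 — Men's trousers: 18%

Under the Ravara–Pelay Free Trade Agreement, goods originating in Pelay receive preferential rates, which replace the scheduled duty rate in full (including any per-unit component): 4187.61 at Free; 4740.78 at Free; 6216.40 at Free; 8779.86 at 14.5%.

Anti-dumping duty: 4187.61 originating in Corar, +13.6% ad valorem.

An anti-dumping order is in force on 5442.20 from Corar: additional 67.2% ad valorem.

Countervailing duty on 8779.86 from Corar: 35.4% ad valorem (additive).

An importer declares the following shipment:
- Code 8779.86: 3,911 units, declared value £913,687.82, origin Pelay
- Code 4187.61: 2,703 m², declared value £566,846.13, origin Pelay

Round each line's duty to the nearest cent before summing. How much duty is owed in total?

£132,484.73

Line 1 (8779.86, Pelay, 3,911 units, £913,687.82):
Base rate for 8779.86 is 18%.
Origin Pelay qualifies under the Ravara–Pelay agreement and 8779.86 is covered: preferential rate 14.5% applies instead.
The additional-duty order on 8779.86 targets Corar, not Pelay; it does not apply.
Duty = £913,687.82 × 14.5% = £132,484.73.
Line 2 (4187.61, Pelay, 2,703 m², £566,846.13):
Base rate for 4187.61 is 7.5% + £0.40/m².
Origin Pelay qualifies under the Ravara–Pelay agreement and 4187.61 is covered: preferential rate Free applies instead.
The additional-duty order on 4187.61 targets Corar, not Pelay; it does not apply.
Duty = £566,846.13 × 0% = £0.00.
Total = £132,484.73 + £0.00 = £132,484.73.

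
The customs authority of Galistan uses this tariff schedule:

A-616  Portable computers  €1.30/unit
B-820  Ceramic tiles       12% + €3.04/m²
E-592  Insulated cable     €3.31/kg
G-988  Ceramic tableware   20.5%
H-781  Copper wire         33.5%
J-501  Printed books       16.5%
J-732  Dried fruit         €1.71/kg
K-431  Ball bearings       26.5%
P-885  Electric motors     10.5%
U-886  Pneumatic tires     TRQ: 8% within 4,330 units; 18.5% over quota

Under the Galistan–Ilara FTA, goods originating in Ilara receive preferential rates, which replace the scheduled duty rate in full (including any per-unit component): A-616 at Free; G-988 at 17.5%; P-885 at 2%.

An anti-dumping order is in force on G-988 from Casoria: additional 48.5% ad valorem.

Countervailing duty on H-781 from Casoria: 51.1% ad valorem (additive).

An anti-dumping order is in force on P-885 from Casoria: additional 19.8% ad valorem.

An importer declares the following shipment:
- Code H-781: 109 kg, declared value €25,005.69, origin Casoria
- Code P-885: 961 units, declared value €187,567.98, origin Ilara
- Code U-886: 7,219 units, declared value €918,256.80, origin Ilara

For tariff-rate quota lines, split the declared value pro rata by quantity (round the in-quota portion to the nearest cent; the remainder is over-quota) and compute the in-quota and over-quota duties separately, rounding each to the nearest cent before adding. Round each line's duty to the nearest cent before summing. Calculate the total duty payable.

Line 1 (H-781, Casoria, 109 kg, €25,005.69):
Base rate for H-781 is 33.5%.
Additional duty on H-781 from Casoria: +51.1%. Applied ad valorem rate: 33.5% + 51.1% = 84.6%.
Duty = €25,005.69 × 84.6% = €21,154.81.
Line 2 (P-885, Ilara, 961 units, €187,567.98):
Base rate for P-885 is 10.5%.
Origin Ilara qualifies under the Galistan–Ilara agreement and P-885 is covered: preferential rate 2% applies instead.
The additional-duty order on P-885 targets Casoria, not Ilara; it does not apply.
Duty = €187,567.98 × 2% = €3,751.36.
Line 3 (U-886, Ilara, 7,219 units, €918,256.80):
Code U-886 is under a tariff-rate quota (threshold 4,330 units). In-quota: 4,330 units at 8%; over-quota: 2,889 units at 18.5%.
Pro-rata value split: in-quota = €918,256.80 × 4,330/7,219 = €550,776.00; over-quota = €918,256.80 − €550,776.00 = €367,480.80.
In-quota duty = €550,776.00 × 8% = €44,062.08. Over-quota duty = €367,480.80 × 18.5% = €67,983.95.
Line duty = €44,062.08 + €67,983.95 = €112,046.03.
Total = €21,154.81 + €3,751.36 + €112,046.03 = €136,952.20.

€136,952.20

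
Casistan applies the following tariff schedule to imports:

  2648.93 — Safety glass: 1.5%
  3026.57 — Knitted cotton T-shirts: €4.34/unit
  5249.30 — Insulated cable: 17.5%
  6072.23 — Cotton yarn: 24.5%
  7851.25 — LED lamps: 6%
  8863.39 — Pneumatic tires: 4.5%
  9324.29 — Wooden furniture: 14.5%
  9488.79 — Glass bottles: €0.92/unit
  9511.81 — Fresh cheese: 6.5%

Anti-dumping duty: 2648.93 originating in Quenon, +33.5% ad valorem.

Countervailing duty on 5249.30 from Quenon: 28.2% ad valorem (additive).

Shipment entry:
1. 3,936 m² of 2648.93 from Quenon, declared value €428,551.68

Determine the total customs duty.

Line 1 (2648.93, Quenon, 3,936 m², €428,551.68):
Base rate for 2648.93 is 1.5%.
Additional duty on 2648.93 from Quenon: +33.5%. Applied ad valorem rate: 1.5% + 33.5% = 35%.
Duty = €428,551.68 × 35% = €149,993.09.

€149,993.09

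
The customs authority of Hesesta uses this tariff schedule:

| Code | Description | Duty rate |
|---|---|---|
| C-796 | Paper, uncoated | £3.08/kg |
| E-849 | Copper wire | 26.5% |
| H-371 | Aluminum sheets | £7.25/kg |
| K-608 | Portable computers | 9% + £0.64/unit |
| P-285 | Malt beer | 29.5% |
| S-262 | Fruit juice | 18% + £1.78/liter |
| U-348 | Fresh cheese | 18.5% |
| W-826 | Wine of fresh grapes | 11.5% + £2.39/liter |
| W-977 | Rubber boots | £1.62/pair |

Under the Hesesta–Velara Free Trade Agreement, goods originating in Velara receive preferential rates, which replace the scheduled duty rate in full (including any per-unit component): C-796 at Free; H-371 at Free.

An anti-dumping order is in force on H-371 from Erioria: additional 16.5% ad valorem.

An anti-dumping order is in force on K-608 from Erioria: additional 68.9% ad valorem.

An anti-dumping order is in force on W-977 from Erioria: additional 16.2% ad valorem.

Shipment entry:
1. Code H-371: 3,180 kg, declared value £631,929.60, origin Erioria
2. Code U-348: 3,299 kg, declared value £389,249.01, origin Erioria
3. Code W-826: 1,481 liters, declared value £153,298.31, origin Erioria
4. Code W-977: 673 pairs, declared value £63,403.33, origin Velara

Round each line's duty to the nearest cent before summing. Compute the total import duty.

£221,593.61

Line 1 (H-371, Erioria, 3,180 kg, £631,929.60):
Base rate for H-371 is £7.25/kg.
H-371 has an FTA preferential rate, but origin Erioria is not Velara; base rate stands.
Additional duty on H-371 from Erioria: +16.5% ad valorem. Applied ad valorem rate = 16.5%.
Duty = £631,929.60 × 16.5% + 3,180 × £7.25 = £127,323.38.
Line 2 (U-348, Erioria, 3,299 kg, £389,249.01):
Base rate for U-348 is 18.5%.
Duty = £389,249.01 × 18.5% = £72,011.07.
Line 3 (W-826, Erioria, 1,481 liters, £153,298.31):
Base rate for W-826 is 11.5% + £2.39/liter.
Duty = £153,298.31 × 11.5% + 1,481 × £2.39 = £21,168.90.
Line 4 (W-977, Velara, 673 pairs, £63,403.33):
Base rate for W-977 is £1.62/pair.
Origin Velara is the FTA partner but W-977 is not on the preference list; base rate stands.
The additional-duty order on W-977 targets Erioria, not Velara; it does not apply.
Duty = 673 × £1.62 = £1,090.26.
Total = £127,323.38 + £72,011.07 + £21,168.90 + £1,090.26 = £221,593.61.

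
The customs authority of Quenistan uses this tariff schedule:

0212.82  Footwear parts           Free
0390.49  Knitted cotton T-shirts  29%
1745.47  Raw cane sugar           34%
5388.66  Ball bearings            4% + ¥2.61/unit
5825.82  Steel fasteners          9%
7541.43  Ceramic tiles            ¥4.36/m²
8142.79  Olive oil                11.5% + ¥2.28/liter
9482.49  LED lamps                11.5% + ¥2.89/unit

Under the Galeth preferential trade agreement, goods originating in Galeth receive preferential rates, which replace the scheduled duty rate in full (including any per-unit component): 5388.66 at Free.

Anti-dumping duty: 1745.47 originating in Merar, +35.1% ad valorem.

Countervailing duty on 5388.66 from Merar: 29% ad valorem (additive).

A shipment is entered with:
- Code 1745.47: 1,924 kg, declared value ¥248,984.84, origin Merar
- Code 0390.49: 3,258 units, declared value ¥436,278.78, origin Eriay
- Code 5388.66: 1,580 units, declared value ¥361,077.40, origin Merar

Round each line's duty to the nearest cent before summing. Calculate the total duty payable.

¥421,848.71

Line 1 (1745.47, Merar, 1,924 kg, ¥248,984.84):
Base rate for 1745.47 is 34%.
Additional duty on 1745.47 from Merar: +35.1%. Applied ad valorem rate: 34% + 35.1% = 69.1%.
Duty = ¥248,984.84 × 69.1% = ¥172,048.52.
Line 2 (0390.49, Eriay, 3,258 units, ¥436,278.78):
Base rate for 0390.49 is 29%.
Duty = ¥436,278.78 × 29% = ¥126,520.85.
Line 3 (5388.66, Merar, 1,580 units, ¥361,077.40):
Base rate for 5388.66 is 4% + ¥2.61/unit.
5388.66 has an FTA preferential rate, but origin Merar is not Galeth; base rate stands.
Additional duty on 5388.66 from Merar: +29%. Applied ad valorem rate: 4% + 29% = 33%.
Duty = ¥361,077.40 × 33% + 1,580 × ¥2.61 = ¥123,279.34.
Total = ¥172,048.52 + ¥126,520.85 + ¥123,279.34 = ¥421,848.71.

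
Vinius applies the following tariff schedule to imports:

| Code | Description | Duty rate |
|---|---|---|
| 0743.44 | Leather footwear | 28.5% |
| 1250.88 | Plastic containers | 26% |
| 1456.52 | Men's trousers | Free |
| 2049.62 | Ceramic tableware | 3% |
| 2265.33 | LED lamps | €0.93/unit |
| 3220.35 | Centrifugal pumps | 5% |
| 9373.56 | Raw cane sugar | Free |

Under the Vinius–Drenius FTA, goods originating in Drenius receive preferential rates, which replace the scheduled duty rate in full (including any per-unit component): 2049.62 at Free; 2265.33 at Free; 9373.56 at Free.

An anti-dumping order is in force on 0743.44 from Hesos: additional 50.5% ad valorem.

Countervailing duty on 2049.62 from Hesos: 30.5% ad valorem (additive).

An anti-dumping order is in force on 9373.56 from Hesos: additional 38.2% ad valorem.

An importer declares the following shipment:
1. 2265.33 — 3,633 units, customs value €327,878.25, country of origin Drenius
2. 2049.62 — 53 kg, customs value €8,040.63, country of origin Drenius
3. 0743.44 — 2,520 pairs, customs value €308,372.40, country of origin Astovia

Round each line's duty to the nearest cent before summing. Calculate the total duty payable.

Line 1 (2265.33, Drenius, 3,633 units, €327,878.25):
Base rate for 2265.33 is €0.93/unit.
Origin Drenius qualifies under the Vinius–Drenius agreement and 2265.33 is covered: preferential rate Free applies instead.
Duty = €327,878.25 × 0% = €0.00.
Line 2 (2049.62, Drenius, 53 kg, €8,040.63):
Base rate for 2049.62 is 3%.
Origin Drenius qualifies under the Vinius–Drenius agreement and 2049.62 is covered: preferential rate Free applies instead.
The additional-duty order on 2049.62 targets Hesos, not Drenius; it does not apply.
Duty = €8,040.63 × 0% = €0.00.
Line 3 (0743.44, Astovia, 2,520 pairs, €308,372.40):
Base rate for 0743.44 is 28.5%.
The additional-duty order on 0743.44 targets Hesos, not Astovia; it does not apply.
Duty = €308,372.40 × 28.5% = €87,886.13.
Total = €0.00 + €0.00 + €87,886.13 = €87,886.13.

€87,886.13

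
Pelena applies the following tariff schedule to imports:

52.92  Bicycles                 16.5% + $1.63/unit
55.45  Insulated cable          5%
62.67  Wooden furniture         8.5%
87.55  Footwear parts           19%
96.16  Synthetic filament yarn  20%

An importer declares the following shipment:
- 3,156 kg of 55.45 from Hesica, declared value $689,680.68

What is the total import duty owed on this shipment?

$34,484.03

Line 1 (55.45, Hesica, 3,156 kg, $689,680.68):
Base rate for 55.45 is 5%.
Duty = $689,680.68 × 5% = $34,484.03.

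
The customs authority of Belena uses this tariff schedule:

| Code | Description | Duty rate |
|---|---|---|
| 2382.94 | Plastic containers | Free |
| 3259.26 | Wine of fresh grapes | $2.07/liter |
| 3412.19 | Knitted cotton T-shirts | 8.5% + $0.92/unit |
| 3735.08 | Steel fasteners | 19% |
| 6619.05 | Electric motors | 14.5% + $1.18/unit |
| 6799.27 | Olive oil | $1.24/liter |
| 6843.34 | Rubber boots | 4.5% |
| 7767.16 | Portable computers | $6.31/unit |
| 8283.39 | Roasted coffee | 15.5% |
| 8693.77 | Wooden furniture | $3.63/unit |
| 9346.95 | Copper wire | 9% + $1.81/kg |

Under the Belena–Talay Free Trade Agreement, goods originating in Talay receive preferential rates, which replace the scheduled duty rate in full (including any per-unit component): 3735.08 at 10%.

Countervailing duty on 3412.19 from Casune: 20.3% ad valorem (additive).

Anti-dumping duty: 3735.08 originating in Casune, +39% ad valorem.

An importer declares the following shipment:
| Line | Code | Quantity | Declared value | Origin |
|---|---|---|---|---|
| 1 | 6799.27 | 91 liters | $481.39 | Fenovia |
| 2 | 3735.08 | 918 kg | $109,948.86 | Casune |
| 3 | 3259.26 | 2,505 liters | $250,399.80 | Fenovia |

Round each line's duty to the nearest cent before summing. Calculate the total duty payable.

Line 1 (6799.27, Fenovia, 91 liters, $481.39):
Base rate for 6799.27 is $1.24/liter.
Duty = 91 × $1.24 = $112.84.
Line 2 (3735.08, Casune, 918 kg, $109,948.86):
Base rate for 3735.08 is 19%.
3735.08 has an FTA preferential rate, but origin Casune is not Talay; base rate stands.
Additional duty on 3735.08 from Casune: +39%. Applied ad valorem rate: 19% + 39% = 58%.
Duty = $109,948.86 × 58% = $63,770.34.
Line 3 (3259.26, Fenovia, 2,505 liters, $250,399.80):
Base rate for 3259.26 is $2.07/liter.
Duty = 2,505 × $2.07 = $5,185.35.
Total = $112.84 + $63,770.34 + $5,185.35 = $69,068.53.

$69,068.53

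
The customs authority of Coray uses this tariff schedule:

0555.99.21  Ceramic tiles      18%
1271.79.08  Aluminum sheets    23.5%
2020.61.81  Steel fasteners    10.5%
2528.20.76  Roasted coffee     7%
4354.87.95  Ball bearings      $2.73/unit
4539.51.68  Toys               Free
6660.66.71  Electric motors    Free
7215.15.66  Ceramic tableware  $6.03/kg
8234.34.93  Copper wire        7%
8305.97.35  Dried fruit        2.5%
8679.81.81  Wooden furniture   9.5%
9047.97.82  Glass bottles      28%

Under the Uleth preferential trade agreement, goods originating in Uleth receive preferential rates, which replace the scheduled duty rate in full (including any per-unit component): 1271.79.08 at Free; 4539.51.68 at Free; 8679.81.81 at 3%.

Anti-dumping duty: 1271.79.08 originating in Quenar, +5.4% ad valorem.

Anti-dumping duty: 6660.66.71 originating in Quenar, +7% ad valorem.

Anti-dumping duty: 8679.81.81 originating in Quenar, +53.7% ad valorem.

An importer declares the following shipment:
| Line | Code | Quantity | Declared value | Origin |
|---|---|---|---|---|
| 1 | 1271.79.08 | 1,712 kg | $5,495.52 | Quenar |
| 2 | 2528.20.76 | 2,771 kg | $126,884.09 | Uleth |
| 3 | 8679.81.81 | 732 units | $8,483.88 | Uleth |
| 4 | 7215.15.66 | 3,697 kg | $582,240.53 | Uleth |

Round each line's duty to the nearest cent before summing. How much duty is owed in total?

Line 1 (1271.79.08, Quenar, 1,712 kg, $5,495.52):
Base rate for 1271.79.08 is 23.5%.
1271.79.08 has an FTA preferential rate, but origin Quenar is not Uleth; base rate stands.
Additional duty on 1271.79.08 from Quenar: +5.4%. Applied ad valorem rate: 23.5% + 5.4% = 28.9%.
Duty = $5,495.52 × 28.9% = $1,588.21.
Line 2 (2528.20.76, Uleth, 2,771 kg, $126,884.09):
Base rate for 2528.20.76 is 7%.
Origin Uleth is the FTA partner but 2528.20.76 is not on the preference list; base rate stands.
Duty = $126,884.09 × 7% = $8,881.89.
Line 3 (8679.81.81, Uleth, 732 units, $8,483.88):
Base rate for 8679.81.81 is 9.5%.
Origin Uleth qualifies under the Coray–Uleth agreement and 8679.81.81 is covered: preferential rate 3% applies instead.
The additional-duty order on 8679.81.81 targets Quenar, not Uleth; it does not apply.
Duty = $8,483.88 × 3% = $254.52.
Line 4 (7215.15.66, Uleth, 3,697 kg, $582,240.53):
Base rate for 7215.15.66 is $6.03/kg.
Origin Uleth is the FTA partner but 7215.15.66 is not on the preference list; base rate stands.
Duty = 3,697 × $6.03 = $22,292.91.
Total = $1,588.21 + $8,881.89 + $254.52 + $22,292.91 = $33,017.53.

$33,017.53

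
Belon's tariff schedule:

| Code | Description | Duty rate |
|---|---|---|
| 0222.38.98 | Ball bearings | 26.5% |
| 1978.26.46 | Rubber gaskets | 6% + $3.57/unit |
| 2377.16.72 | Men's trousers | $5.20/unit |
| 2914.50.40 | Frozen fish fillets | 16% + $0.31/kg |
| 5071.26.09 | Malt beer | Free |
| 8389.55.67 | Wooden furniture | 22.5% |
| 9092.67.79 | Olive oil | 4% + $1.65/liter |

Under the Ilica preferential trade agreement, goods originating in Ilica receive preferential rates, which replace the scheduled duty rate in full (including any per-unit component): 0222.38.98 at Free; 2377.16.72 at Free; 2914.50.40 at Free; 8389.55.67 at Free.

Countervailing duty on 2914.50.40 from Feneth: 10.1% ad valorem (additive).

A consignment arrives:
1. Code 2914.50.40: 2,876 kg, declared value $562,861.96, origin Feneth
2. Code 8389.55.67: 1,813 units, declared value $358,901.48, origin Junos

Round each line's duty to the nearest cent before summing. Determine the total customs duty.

$228,551.36

Line 1 (2914.50.40, Feneth, 2,876 kg, $562,861.96):
Base rate for 2914.50.40 is 16% + $0.31/kg.
2914.50.40 has an FTA preferential rate, but origin Feneth is not Ilica; base rate stands.
Additional duty on 2914.50.40 from Feneth: +10.1%. Applied ad valorem rate: 16% + 10.1% = 26.1%.
Duty = $562,861.96 × 26.1% + 2,876 × $0.31 = $147,798.53.
Line 2 (8389.55.67, Junos, 1,813 units, $358,901.48):
Base rate for 8389.55.67 is 22.5%.
8389.55.67 has an FTA preferential rate, but origin Junos is not Ilica; base rate stands.
Duty = $358,901.48 × 22.5% = $80,752.83.
Total = $147,798.53 + $80,752.83 = $228,551.36.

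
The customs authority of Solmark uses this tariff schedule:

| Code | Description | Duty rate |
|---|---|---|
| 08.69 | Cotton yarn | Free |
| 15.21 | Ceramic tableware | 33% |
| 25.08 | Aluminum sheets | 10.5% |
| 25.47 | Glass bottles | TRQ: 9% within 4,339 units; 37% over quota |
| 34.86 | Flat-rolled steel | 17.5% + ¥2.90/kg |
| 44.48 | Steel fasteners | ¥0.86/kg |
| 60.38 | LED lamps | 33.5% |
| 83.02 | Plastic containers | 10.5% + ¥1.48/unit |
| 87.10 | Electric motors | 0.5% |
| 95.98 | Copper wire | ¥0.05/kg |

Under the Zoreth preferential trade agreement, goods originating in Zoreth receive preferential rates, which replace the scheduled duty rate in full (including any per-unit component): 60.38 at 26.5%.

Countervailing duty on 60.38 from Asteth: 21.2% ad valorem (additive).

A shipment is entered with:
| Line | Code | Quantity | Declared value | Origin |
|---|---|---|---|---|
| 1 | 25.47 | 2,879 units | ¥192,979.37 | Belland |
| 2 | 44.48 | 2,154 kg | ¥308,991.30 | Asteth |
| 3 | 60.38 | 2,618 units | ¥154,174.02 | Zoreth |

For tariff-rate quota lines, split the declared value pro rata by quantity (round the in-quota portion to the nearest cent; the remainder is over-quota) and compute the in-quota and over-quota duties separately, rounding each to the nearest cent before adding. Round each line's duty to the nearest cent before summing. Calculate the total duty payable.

¥60,076.70

Line 1 (25.47, Belland, 2,879 units, ¥192,979.37):
Code 25.47 is under a tariff-rate quota (threshold 4,339 units). Quantity 2,879 units is within the quota, so the in-quota rate 9% applies to the full value.
Duty = ¥192,979.37 × 9% = ¥17,368.14.
Line 2 (44.48, Asteth, 2,154 kg, ¥308,991.30):
Base rate for 44.48 is ¥0.86/kg.
Duty = 2,154 × ¥0.86 = ¥1,852.44.
Line 3 (60.38, Zoreth, 2,618 units, ¥154,174.02):
Base rate for 60.38 is 33.5%.
Origin Zoreth qualifies under the Solmark–Zoreth agreement and 60.38 is covered: preferential rate 26.5% applies instead.
The additional-duty order on 60.38 targets Asteth, not Zoreth; it does not apply.
Duty = ¥154,174.02 × 26.5% = ¥40,856.12.
Total = ¥17,368.14 + ¥1,852.44 + ¥40,856.12 = ¥60,076.70.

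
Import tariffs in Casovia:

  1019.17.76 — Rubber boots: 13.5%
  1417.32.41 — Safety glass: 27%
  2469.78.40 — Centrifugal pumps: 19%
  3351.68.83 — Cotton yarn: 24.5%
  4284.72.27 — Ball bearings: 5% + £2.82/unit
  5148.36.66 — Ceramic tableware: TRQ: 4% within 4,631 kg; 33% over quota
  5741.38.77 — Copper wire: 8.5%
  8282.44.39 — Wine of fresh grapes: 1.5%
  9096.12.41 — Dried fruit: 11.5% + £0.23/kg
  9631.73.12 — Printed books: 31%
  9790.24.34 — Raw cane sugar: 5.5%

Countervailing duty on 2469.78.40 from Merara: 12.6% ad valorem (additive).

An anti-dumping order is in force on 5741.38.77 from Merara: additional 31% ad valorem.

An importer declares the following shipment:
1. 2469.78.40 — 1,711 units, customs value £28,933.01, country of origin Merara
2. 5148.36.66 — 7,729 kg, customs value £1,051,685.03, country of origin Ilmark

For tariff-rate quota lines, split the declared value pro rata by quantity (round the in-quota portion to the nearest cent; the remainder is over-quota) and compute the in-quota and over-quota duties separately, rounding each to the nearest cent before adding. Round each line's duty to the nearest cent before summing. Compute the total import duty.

Line 1 (2469.78.40, Merara, 1,711 units, £28,933.01):
Base rate for 2469.78.40 is 19%.
Additional duty on 2469.78.40 from Merara: +12.6%. Applied ad valorem rate: 19% + 12.6% = 31.6%.
Duty = £28,933.01 × 31.6% = £9,142.83.
Line 2 (5148.36.66, Ilmark, 7,729 kg, £1,051,685.03):
Code 5148.36.66 is under a tariff-rate quota (threshold 4,631 kg). In-quota: 4,631 kg at 4%; over-quota: 3,098 kg at 33%.
Pro-rata value split: in-quota = £1,051,685.03 × 4,631/7,729 = £630,140.17; over-quota = £1,051,685.03 − £630,140.17 = £421,544.86.
In-quota duty = £630,140.17 × 4% = £25,205.61. Over-quota duty = £421,544.86 × 33% = £139,109.80.
Line duty = £25,205.61 + £139,109.80 = £164,315.41.
Total = £9,142.83 + £164,315.41 = £173,458.24.

£173,458.24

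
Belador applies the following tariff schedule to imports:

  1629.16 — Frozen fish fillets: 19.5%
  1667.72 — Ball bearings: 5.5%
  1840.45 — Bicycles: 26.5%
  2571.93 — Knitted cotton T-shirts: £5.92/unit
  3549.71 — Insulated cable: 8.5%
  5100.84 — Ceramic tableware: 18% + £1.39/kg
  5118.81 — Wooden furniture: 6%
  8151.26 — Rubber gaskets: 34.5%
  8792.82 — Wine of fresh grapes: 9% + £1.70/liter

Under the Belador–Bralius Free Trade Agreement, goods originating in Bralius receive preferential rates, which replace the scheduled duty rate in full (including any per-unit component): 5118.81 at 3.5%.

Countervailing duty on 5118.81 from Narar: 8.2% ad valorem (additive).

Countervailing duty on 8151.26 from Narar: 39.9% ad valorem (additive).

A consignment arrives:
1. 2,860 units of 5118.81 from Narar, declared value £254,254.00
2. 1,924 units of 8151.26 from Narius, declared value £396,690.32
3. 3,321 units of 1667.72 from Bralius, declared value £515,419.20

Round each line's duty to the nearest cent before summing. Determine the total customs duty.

Line 1 (5118.81, Narar, 2,860 units, £254,254.00):
Base rate for 5118.81 is 6%.
5118.81 has an FTA preferential rate, but origin Narar is not Bralius; base rate stands.
Additional duty on 5118.81 from Narar: +8.2%. Applied ad valorem rate: 6% + 8.2% = 14.2%.
Duty = £254,254.00 × 14.2% = £36,104.07.
Line 2 (8151.26, Narius, 1,924 units, £396,690.32):
Base rate for 8151.26 is 34.5%.
The additional-duty order on 8151.26 targets Narar, not Narius; it does not apply.
Duty = £396,690.32 × 34.5% = £136,858.16.
Line 3 (1667.72, Bralius, 3,321 units, £515,419.20):
Base rate for 1667.72 is 5.5%.
Origin Bralius is the FTA partner but 1667.72 is not on the preference list; base rate stands.
Duty = £515,419.20 × 5.5% = £28,348.06.
Total = £36,104.07 + £136,858.16 + £28,348.06 = £201,310.29.

£201,310.29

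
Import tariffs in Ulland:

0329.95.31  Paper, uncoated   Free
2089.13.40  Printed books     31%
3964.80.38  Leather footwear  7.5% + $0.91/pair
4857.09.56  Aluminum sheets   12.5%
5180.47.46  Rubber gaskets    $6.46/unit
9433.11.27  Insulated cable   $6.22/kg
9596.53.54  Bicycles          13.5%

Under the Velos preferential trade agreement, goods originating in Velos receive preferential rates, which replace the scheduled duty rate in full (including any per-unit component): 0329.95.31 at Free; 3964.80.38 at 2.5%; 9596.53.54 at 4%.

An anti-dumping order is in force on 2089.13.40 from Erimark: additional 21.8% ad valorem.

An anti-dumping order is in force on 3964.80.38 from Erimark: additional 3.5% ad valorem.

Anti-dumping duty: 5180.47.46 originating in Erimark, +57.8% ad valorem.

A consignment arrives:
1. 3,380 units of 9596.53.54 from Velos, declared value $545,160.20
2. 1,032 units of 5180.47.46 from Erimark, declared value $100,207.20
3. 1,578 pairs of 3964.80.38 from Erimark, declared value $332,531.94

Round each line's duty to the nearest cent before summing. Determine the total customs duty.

$124,407.38

Line 1 (9596.53.54, Velos, 3,380 units, $545,160.20):
Base rate for 9596.53.54 is 13.5%.
Origin Velos qualifies under the Ulland–Velos agreement and 9596.53.54 is covered: preferential rate 4% applies instead.
Duty = $545,160.20 × 4% = $21,806.41.
Line 2 (5180.47.46, Erimark, 1,032 units, $100,207.20):
Base rate for 5180.47.46 is $6.46/unit.
Additional duty on 5180.47.46 from Erimark: +57.8% ad valorem. Applied ad valorem rate = 57.8%.
Duty = $100,207.20 × 57.8% + 1,032 × $6.46 = $64,586.48.
Line 3 (3964.80.38, Erimark, 1,578 pairs, $332,531.94):
Base rate for 3964.80.38 is 7.5% + $0.91/pair.
3964.80.38 has an FTA preferential rate, but origin Erimark is not Velos; base rate stands.
Additional duty on 3964.80.38 from Erimark: +3.5%. Applied ad valorem rate: 7.5% + 3.5% = 11%.
Duty = $332,531.94 × 11% + 1,578 × $0.91 = $38,014.49.
Total = $21,806.41 + $64,586.48 + $38,014.49 = $124,407.38.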